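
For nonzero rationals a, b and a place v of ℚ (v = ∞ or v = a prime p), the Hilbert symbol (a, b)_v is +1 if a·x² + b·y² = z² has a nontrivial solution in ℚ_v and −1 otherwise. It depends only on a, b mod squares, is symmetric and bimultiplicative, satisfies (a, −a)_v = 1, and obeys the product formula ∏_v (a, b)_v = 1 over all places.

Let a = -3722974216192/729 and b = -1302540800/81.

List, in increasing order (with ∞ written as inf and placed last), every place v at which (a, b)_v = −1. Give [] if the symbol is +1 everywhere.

[2, 7, 29, inf]

Mod squares: a ≡ -2233, b ≡ -2. Check v ∈ {∞, 2, 3, 5, 7, 11, 29}.
v=5: a=5^0·(≡2), b=5^2·(≡3) mod 5; (2|5)=-1, (3|5)=-1; (−1)^{0·2·2}·(-1)^2·(-1)^0 = +1.
v=11: a=11^3·(≡6), b=11^2·(≡5) mod 11; (6|11)=-1, (5|11)=+1; (−1)^{3·2·5}·(-1)^2·(+1)^3 = +1.
v=2: v_2(a)=14, v_2(b)=9; units ≡ 7, 7 (mod 8); ε·ε+αω+βω = 1·1+14·0+9·0 ≡ 1  ⇒  (a,b)_2 = -1.
v=3: a=3^-6·(≡2), b=3^-4·(≡1) mod 3; (2|3)=-1, (1|3)=+1; (−1)^{-6·-4·1}·(-1)^-4·(+1)^-6 = +1.
v=∞: -2233 < 0 and -2 < 0  ⇒  (a,b)_∞ = -1.
v=7: a=7^1·(≡3), b=7^0·(≡5) mod 7; (3|7)=-1, (5|7)=-1; (−1)^{1·0·3}·(-1)^0·(-1)^1 = -1.
v=29: a=29^3·(≡2), b=29^2·(≡14) mod 29; (2|29)=-1, (14|29)=-1; (−1)^{3·2·14}·(-1)^2·(-1)^3 = -1.
(-2233, -2 / ℚ) ramifies at {2, 7, 29, ∞}: a division algebra.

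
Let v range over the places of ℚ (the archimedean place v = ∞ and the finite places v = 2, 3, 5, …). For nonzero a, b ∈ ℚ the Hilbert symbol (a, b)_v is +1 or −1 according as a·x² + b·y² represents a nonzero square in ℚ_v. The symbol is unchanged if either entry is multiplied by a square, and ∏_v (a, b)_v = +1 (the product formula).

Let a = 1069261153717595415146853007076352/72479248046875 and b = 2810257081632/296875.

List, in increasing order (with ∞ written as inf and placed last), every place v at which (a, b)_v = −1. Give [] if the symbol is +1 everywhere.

[11, 17, 19, 29]

(a, b) ≡ (57057, 1442518) mod (ℚ^×)²; places V = {2, 3, 5, 7, 11, 13, 17, 19, 29, ∞}.
(a,b)_29: α=2, u≡18; β=1, v≡28 (mod 29); (18|29)=-1, (28|29)=+1; sign (−1)^0·-1^1·+1^2 = -1.
(a,b)_11: α=3, u≡8; β=1, v≡7 (mod 11); (8|11)=-1, (7|11)=-1; sign (−1)^1·-1^1·-1^3 = -1.
(a,b)_19: α=-1, u≡1; β=-1, v≡9 (mod 19); (1|19)=+1, (9|19)=+1; sign (−1)^1·+1^-1·+1^-1 = -1.
(a,b)_5: α=-18, u≡3; β=-6, v≡3 (mod 5); (3|5)=-1, (3|5)=-1; sign (−1)^0·-1^-6·-1^-18 = +1.
(a,b)_17: α=2, u≡10; β=1, v≡12 (mod 17); (10|17)=-1, (12|17)=-1; sign (−1)^0·-1^1·-1^2 = -1.
(a,b)_3: α=7, u≡2; β=4, v≡1 (mod 3); (2|3)=-1, (1|3)=+1; sign (−1)^0·-1^4·+1^7 = +1.
(a,b)_2: α=10, β=5; u≡1, v≡3 (mod 8); ε(u)ε(v)=0·1, αω(v)=10·1, βω(u)=5·0; sum ≡ 0  ⇒  +1.
(a,b)_7: α=7, u≡6; β=1, v≡2 (mod 7); (6|7)=-1, (2|7)=+1; sign (−1)^1·-1^1·+1^7 = +1.
(a,b)_13: α=11, u≡6; β=4, v≡10 (mod 13); (6|13)=-1, (10|13)=+1; sign (−1)^0·-1^4·+1^11 = +1.
(a,b)_∞: sgn(57057)=+, sgn(1442518)=+, so +1.
|Ram(57057, 1442518)| = 4, even; anisotropic at {11, 17, 19, 29}.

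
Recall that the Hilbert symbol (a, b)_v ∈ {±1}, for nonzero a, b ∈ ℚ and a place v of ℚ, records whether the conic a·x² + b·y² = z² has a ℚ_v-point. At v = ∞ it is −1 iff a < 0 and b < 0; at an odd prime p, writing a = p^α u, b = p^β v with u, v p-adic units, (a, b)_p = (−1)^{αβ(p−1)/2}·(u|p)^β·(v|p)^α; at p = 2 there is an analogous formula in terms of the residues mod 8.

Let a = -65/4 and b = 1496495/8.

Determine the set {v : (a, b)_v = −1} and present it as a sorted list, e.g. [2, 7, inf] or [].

Mod squares: a ≡ -65, b ≡ 17710. Check v ∈ {∞, 2, 5, 7, 11, 13, 23}.
v=2: v_2(a)=-2, v_2(b)=-3; units ≡ 7, 7 (mod 8); ε·ε+αω+βω = 1·1+-2·0+-3·0 ≡ 1  ⇒  (a,b)_2 = -1.
v=11: a=11^0·(≡3), b=11^1·(≡1) mod 11; (3|11)=+1, (1|11)=+1; (−1)^{0·1·5}·(+1)^1·(+1)^0 = +1.
v=∞: -65 < 0 and 17710 > 0  ⇒  (a,b)_∞ = +1.
v=7: a=7^0·(≡3), b=7^1·(≡5) mod 7; (3|7)=-1, (5|7)=-1; (−1)^{0·1·3}·(-1)^1·(-1)^0 = -1.
v=13: a=13^1·(≡2), b=13^2·(≡10) mod 13; (2|13)=-1, (10|13)=+1; (−1)^{1·2·6}·(-1)^2·(+1)^1 = +1.
v=5: a=5^1·(≡3), b=5^1·(≡3) mod 5; (3|5)=-1, (3|5)=-1; (−1)^{1·1·2}·(-1)^1·(-1)^1 = +1.
v=23: a=23^0·(≡1), b=23^1·(≡17) mod 23; (1|23)=+1, (17|23)=-1; (−1)^{0·1·11}·(+1)^1·(-1)^0 = +1.
Ram(-65, 17710) = {2, 7}; no ℚ_2-point on the conic.

[2, 7]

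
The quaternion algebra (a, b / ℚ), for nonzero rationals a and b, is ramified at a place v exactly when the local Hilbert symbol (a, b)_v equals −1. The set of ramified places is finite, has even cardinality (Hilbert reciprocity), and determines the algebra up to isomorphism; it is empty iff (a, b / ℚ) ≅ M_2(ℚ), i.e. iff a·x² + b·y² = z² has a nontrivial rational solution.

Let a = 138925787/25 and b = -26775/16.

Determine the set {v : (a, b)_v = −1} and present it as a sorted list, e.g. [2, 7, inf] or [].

[7, 11, 13, 37]

Mod squares: a ≡ 1148147, b ≡ -119. Check v ∈ {∞, 2, 3, 5, 7, 11, 13, 17, 31, 37}.
v=37: a=37^1·(≡10), b=37^0·(≡17) mod 37; (10|37)=+1, (17|37)=-1; (−1)^{1·0·18}·(+1)^0·(-1)^1 = -1.
v=7: a=7^1·(≡2), b=7^1·(≡2) mod 7; (2|7)=+1, (2|7)=+1; (−1)^{1·1·3}·(+1)^1·(+1)^1 = -1.
v=3: a=3^0·(≡2), b=3^2·(≡1) mod 3; (2|3)=-1, (1|3)=+1; (−1)^{0·2·1}·(-1)^2·(+1)^0 = +1.
v=11: a=11^3·(≡3), b=11^0·(≡2) mod 11; (3|11)=+1, (2|11)=-1; (−1)^{3·0·5}·(+1)^0·(-1)^3 = -1.
v=∞: 1148147 > 0 and -119 < 0  ⇒  (a,b)_∞ = +1.
v=2: v_2(a)=0, v_2(b)=-4; units ≡ 3, 1 (mod 8); ε·ε+αω+βω = 1·0+0·0+-4·1 ≡ 0  ⇒  (a,b)_2 = +1.
v=31: a=31^1·(≡27), b=31^0·(≡18) mod 31; (27|31)=-1, (18|31)=+1; (−1)^{1·0·15}·(-1)^0·(+1)^1 = +1.
v=5: a=5^-2·(≡2), b=5^2·(≡4) mod 5; (2|5)=-1, (4|5)=+1; (−1)^{-2·2·2}·(-1)^2·(+1)^-2 = +1.
v=13: a=13^1·(≡12), b=13^0·(≡6) mod 13; (12|13)=+1, (6|13)=-1; (−1)^{1·0·6}·(+1)^0·(-1)^1 = -1.
v=17: a=17^0·(≡13), b=17^1·(≡11) mod 17; (13|17)=+1, (11|17)=-1; (−1)^{0·1·8}·(+1)^1·(-1)^0 = +1.
|Ram(1148147, -119)| = 4, even; anisotropic at {7, 11, 13, 37}.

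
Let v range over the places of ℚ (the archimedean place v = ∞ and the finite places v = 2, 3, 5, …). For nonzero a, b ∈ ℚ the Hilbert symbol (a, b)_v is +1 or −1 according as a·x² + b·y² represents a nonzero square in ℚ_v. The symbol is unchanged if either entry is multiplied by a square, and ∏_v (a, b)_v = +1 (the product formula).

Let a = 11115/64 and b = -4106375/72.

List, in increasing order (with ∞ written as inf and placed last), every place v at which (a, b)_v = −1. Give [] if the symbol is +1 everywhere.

[2, 7, 13, 19]

Mod squares: a ≡ 1235, b ≡ -910. Check v ∈ {∞, 2, 3, 5, 7, 13, 19}.
v=3: a=3^2·(≡2), b=3^-2·(≡2) mod 3; (2|3)=-1, (2|3)=-1; (−1)^{2·-2·1}·(-1)^-2·(-1)^2 = +1.
v=5: a=5^1·(≡2), b=5^3·(≡2) mod 5; (2|5)=-1, (2|5)=-1; (−1)^{1·3·2}·(-1)^3·(-1)^1 = +1.
v=13: a=13^1·(≡3), b=13^1·(≡11) mod 13; (3|13)=+1, (11|13)=-1; (−1)^{1·1·6}·(+1)^1·(-1)^1 = -1.
v=∞: 1235 > 0 and -910 < 0  ⇒  (a,b)_∞ = +1.
v=2: v_2(a)=-6, v_2(b)=-3; units ≡ 3, 1 (mod 8); ε·ε+αω+βω = 1·0+-6·0+-3·1 ≡ 1  ⇒  (a,b)_2 = -1.
v=7: a=7^0·(≡6), b=7^1·(≡5) mod 7; (6|7)=-1, (5|7)=-1; (−1)^{0·1·3}·(-1)^1·(-1)^0 = -1.
v=19: a=19^1·(≡13), b=19^2·(≡8) mod 19; (13|19)=-1, (8|19)=-1; (−1)^{1·2·9}·(-1)^2·(-1)^1 = -1.
Ram(1235, -910) = {2, 7, 13, 19}; no ℚ_2-point on the conic.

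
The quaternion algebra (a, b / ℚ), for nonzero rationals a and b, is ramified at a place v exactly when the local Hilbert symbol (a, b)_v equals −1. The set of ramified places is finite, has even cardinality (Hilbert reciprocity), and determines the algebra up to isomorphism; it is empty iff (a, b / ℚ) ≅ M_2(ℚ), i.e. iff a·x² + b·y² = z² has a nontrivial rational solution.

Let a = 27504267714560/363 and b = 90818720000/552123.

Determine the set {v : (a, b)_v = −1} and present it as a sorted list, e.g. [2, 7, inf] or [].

[2, 3, 7, 29]

Mod squares: a ≡ 225330, b ≡ 3219. Check v ∈ {∞, 2, 3, 5, 7, 11, 13, 23, 29, 37}.
v=37: a=37^1·(≡35), b=37^1·(≡6) mod 37; (35|37)=-1, (6|37)=-1; (−1)^{1·1·18}·(-1)^1·(-1)^1 = +1.
v=11: a=11^-2·(≡7), b=11^-2·(≡7) mod 11; (7|11)=-1, (7|11)=-1; (−1)^{-2·-2·5}·(-1)^-2·(-1)^-2 = +1.
v=23: a=23^2·(≡21), b=23^2·(≡11) mod 23; (21|23)=-1, (11|23)=-1; (−1)^{2·2·11}·(-1)^2·(-1)^2 = +1.
v=7: a=7^1·(≡4), b=7^0·(≡3) mod 7; (4|7)=+1, (3|7)=-1; (−1)^{1·0·3}·(+1)^0·(-1)^1 = -1.
v=∞: 225330 > 0 and 3219 > 0  ⇒  (a,b)_∞ = +1.
v=29: a=29^1·(≡27), b=29^1·(≡9) mod 29; (27|29)=-1, (9|29)=+1; (−1)^{1·1·14}·(-1)^1·(+1)^1 = -1.
v=5: a=5^1·(≡4), b=5^4·(≡4) mod 5; (4|5)=+1, (4|5)=+1; (−1)^{1·4·2}·(+1)^4·(+1)^1 = +1.
v=3: a=3^-1·(≡2), b=3^-3·(≡2) mod 3; (2|3)=-1, (2|3)=-1; (−1)^{-1·-3·1}·(-1)^-3·(-1)^-1 = -1.
v=2: v_2(a)=13, v_2(b)=8; units ≡ 1, 3 (mod 8); ε·ε+αω+βω = 0·1+13·1+8·0 ≡ 1  ⇒  (a,b)_2 = -1.
v=13: a=13^2·(≡10), b=13^-2·(≡2) mod 13; (10|13)=+1, (2|13)=-1; (−1)^{2·-2·6}·(+1)^-2·(-1)^2 = +1.
(225330, 3219 / ℚ) ramifies at {2, 3, 7, 29}: a division algebra.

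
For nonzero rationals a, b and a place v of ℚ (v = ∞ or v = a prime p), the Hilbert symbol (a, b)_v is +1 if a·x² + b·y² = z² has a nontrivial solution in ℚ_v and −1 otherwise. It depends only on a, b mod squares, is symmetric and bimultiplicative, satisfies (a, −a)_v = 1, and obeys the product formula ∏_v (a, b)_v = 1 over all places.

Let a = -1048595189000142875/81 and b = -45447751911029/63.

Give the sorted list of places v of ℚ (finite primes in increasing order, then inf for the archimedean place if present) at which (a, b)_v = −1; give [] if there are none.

[5, 7, 17, inf]

(a, b) ≡ (-224315, -4403) mod (ℚ^×)²; places V = {2, 3, 5, 7, 13, 17, 23, 29, 31, 37, ∞}.
(a,b)_5: α=3, u≡2; β=0, v≡2 (mod 5); (2|5)=-1, (2|5)=-1; sign (−1)^0·-1^0·-1^3 = -1.
(a,b)_7: α=1, u≡1; β=-1, v≡4 (mod 7); (1|7)=+1, (4|7)=+1; sign (−1)^1·+1^-1·+1^1 = -1.
(a,b)_37: α=2, u≡12; β=1, v≡18 (mod 37); (12|37)=+1, (18|37)=-1; sign (−1)^0·+1^1·-1^2 = +1.
(a,b)_17: α=1, u≡5; β=1, v≡2 (mod 17); (5|17)=-1, (2|17)=+1; sign (−1)^0·-1^1·+1^1 = -1.
(a,b)_13: α=3, u≡4; β=2, v≡12 (mod 13); (4|13)=+1, (12|13)=+1; sign (−1)^0·+1^2·+1^3 = +1.
(a,b)_31: α=2, u≡16; β=2, v≡15 (mod 31); (16|31)=+1, (15|31)=-1; sign (−1)^0·+1^2·-1^2 = +1.
(a,b)_3: α=-4, u≡1; β=-2, v≡1 (mod 3); (1|3)=+1, (1|3)=+1; sign (−1)^0·+1^-2·+1^-4 = +1.
(a,b)_2: α=0, β=0; u≡5, v≡5 (mod 8); ε(u)ε(v)=0·0, αω(v)=0·1, βω(u)=0·1; sum ≡ 0  ⇒  +1.
(a,b)_23: α=0, u≡3; β=2, v≡12 (mod 23); (3|23)=+1, (12|23)=+1; sign (−1)^0·+1^2·+1^0 = +1.
(a,b)_29: α=3, u≡27; β=2, v≡9 (mod 29); (27|29)=-1, (9|29)=+1; sign (−1)^0·-1^2·+1^3 = +1.
(a,b)_∞: sgn(-224315)=−, sgn(-4403)=−, so -1.
|Ram(-224315, -4403)| = 4, even; anisotropic at {5, 7, 17, ∞}.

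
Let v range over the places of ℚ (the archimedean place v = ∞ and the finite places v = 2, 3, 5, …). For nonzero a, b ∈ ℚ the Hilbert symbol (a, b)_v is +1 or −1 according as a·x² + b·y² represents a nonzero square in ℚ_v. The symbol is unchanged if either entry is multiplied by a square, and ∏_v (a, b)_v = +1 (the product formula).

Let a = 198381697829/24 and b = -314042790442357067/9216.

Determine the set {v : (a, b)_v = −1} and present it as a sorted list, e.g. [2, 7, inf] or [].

[2, 7]

Mod squares: a ≡ 13566, b ≡ -203. Check v ∈ {∞, 2, 3, 7, 13, 17, 19, 29}.
v=∞: 13566 > 0 and -203 < 0  ⇒  (a,b)_∞ = +1.
v=2: v_2(a)=-3, v_2(b)=-10; units ≡ 7, 5 (mod 8); ε·ε+αω+βω = 1·0+-3·1+-10·0 ≡ 1  ⇒  (a,b)_2 = -1.
v=17: a=17^3·(≡13), b=17^4·(≡4) mod 17; (13|17)=+1, (4|17)=+1; (−1)^{3·4·8}·(+1)^4·(+1)^3 = +1.
v=3: a=3^-1·(≡1), b=3^-2·(≡1) mod 3; (1|3)=+1, (1|3)=+1; (−1)^{-1·-2·1}·(+1)^-2·(+1)^-1 = +1.
v=29: a=29^2·(≡9), b=29^3·(≡5) mod 29; (9|29)=+1, (5|29)=+1; (−1)^{2·3·14}·(+1)^3·(+1)^2 = +1.
v=13: a=13^0·(≡5), b=13^2·(≡8) mod 13; (5|13)=-1, (8|13)=-1; (−1)^{0·2·6}·(-1)^2·(-1)^0 = +1.
v=19: a=19^3·(≡1), b=19^4·(≡9) mod 19; (1|19)=+1, (9|19)=+1; (−1)^{3·4·9}·(+1)^4·(+1)^3 = +1.
v=7: a=7^1·(≡5), b=7^1·(≡5) mod 7; (5|7)=-1, (5|7)=-1; (−1)^{1·1·3}·(-1)^1·(-1)^1 = -1.
(13566, -203 / ℚ) ramifies at {2, 7}: a division algebra.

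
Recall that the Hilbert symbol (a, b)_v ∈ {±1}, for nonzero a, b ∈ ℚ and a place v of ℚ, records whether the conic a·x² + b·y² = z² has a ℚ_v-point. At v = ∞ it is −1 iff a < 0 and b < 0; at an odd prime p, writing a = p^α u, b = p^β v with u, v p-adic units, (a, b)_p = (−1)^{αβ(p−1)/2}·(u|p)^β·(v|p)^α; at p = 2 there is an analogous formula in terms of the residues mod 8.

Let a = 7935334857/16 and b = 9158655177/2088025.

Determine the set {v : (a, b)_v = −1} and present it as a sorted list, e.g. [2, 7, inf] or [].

Mod squares: a ≡ 57, b ≡ 9177. Check v ∈ {∞, 2, 3, 5, 7, 17, 19, 23, 37}.
v=2: v_2(a)=-4, v_2(b)=0; units ≡ 1, 1 (mod 8); ε·ε+αω+βω = 0·0+-4·0+0·0 ≡ 0  ⇒  (a,b)_2 = +1.
v=5: a=5^0·(≡2), b=5^-2·(≡2) mod 5; (2|5)=-1, (2|5)=-1; (−1)^{0·-2·2}·(-1)^-2·(-1)^0 = +1.
v=23: a=23^2·(≡15), b=23^1·(≡4) mod 23; (15|23)=-1, (4|23)=+1; (−1)^{2·1·11}·(-1)^1·(+1)^2 = -1.
v=∞: 57 > 0 and 9177 > 0  ⇒  (a,b)_∞ = +1.
v=17: a=17^0·(≡11), b=17^-4·(≡11) mod 17; (11|17)=-1, (11|17)=-1; (−1)^{0·-4·8}·(-1)^-4·(-1)^0 = +1.
v=37: a=37^0·(≡20), b=37^2·(≡25) mod 37; (20|37)=-1, (25|37)=+1; (−1)^{0·2·18}·(-1)^2·(+1)^0 = +1.
v=19: a=19^3·(≡2), b=19^1·(≡18) mod 19; (2|19)=-1, (18|19)=-1; (−1)^{3·1·9}·(-1)^1·(-1)^3 = -1.
v=7: a=7^0·(≡1), b=7^1·(≡4) mod 7; (1|7)=+1, (4|7)=+1; (−1)^{0·1·3}·(+1)^1·(+1)^0 = +1.
v=3: a=3^7·(≡1), b=3^7·(≡2) mod 3; (1|3)=+1, (2|3)=-1; (−1)^{7·7·1}·(+1)^7·(-1)^7 = +1.
(57, 9177 / ℚ) ramifies at {19, 23}: a division algebra.

[19, 23]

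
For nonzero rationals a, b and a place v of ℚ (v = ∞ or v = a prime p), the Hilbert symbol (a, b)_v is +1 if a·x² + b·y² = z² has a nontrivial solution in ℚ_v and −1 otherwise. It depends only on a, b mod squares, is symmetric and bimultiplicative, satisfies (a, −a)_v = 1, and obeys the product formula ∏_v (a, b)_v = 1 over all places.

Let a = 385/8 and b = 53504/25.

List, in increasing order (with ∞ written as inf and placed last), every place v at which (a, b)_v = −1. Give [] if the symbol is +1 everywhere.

(a, b) ≡ (770, 209) mod (ℚ^×)²; places V = {2, 5, 7, 11, 19, ∞}.
(a,b)_11: α=1, u≡3; β=1, v≡8 (mod 11); (3|11)=+1, (8|11)=-1; sign (−1)^1·+1^1·-1^1 = +1.
(a,b)_2: α=-3, β=8; u≡1, v≡1 (mod 8); ε(u)ε(v)=0·0, αω(v)=-3·0, βω(u)=8·0; sum ≡ 0  ⇒  +1.
(a,b)_5: α=1, u≡4; β=-2, v≡4 (mod 5); (4|5)=+1, (4|5)=+1; sign (−1)^0·+1^-2·+1^1 = +1.
(a,b)_19: α=0, u≡3; β=1, v≡7 (mod 19); (3|19)=-1, (7|19)=+1; sign (−1)^0·-1^1·+1^0 = -1.
(a,b)_∞: sgn(770)=+, sgn(209)=+, so +1.
(a,b)_7: α=1, u≡6; β=0, v≡6 (mod 7); (6|7)=-1, (6|7)=-1; sign (−1)^0·-1^0·-1^1 = -1.
Ram(770, 209) = {7, 19}; no ℚ_7-point on the conic.

[7, 19]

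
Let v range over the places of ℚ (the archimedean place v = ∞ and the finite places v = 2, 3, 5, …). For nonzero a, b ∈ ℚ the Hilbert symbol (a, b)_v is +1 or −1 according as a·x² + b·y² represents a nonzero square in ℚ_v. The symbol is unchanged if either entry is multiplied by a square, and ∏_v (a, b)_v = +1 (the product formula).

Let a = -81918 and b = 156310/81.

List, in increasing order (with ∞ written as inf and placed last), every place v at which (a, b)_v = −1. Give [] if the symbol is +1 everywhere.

[2, 5, 11, 37]

Mod squares: a ≡ -9102, b ≡ 3190. Check v ∈ {∞, 2, 3, 5, 7, 11, 29, 37, 41}.
v=∞: -9102 < 0 and 3190 > 0  ⇒  (a,b)_∞ = +1.
v=7: a=7^0·(≡3), b=7^2·(≡3) mod 7; (3|7)=-1, (3|7)=-1; (−1)^{0·2·3}·(-1)^2·(-1)^0 = +1.
v=41: a=41^1·(≡11), b=41^0·(≡23) mod 41; (11|41)=-1, (23|41)=+1; (−1)^{1·0·20}·(-1)^0·(+1)^1 = +1.
v=11: a=11^0·(≡10), b=11^1·(≡5) mod 11; (10|11)=-1, (5|11)=+1; (−1)^{0·1·5}·(-1)^1·(+1)^0 = -1.
v=29: a=29^0·(≡7), b=29^1·(≡20) mod 29; (7|29)=+1, (20|29)=+1; (−1)^{0·1·14}·(+1)^1·(+1)^0 = +1.
v=3: a=3^3·(≡2), b=3^-4·(≡1) mod 3; (2|3)=-1, (1|3)=+1; (−1)^{3·-4·1}·(-1)^-4·(+1)^3 = +1.
v=2: v_2(a)=1, v_2(b)=1; units ≡ 1, 3 (mod 8); ε·ε+αω+βω = 0·1+1·1+1·0 ≡ 1  ⇒  (a,b)_2 = -1.
v=5: a=5^0·(≡2), b=5^1·(≡2) mod 5; (2|5)=-1, (2|5)=-1; (−1)^{0·1·2}·(-1)^1·(-1)^0 = -1.
v=37: a=37^1·(≡6), b=37^0·(≡19) mod 37; (6|37)=-1, (19|37)=-1; (−1)^{1·0·18}·(-1)^0·(-1)^1 = -1.
(-9102, 3190 / ℚ) ramifies at {2, 5, 11, 37}: a division algebra.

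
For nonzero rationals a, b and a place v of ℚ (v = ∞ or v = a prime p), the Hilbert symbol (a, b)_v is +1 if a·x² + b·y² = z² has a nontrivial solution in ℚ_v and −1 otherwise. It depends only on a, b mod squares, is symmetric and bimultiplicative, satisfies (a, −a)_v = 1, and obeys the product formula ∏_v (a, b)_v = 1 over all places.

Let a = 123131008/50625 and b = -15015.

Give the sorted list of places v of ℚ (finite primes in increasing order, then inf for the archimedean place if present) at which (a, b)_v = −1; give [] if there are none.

[5, 11]

Mod squares: a ≡ 2002, b ≡ -15015. Check v ∈ {∞, 2, 3, 5, 7, 11, 13, 31}.
v=2: v_2(a)=7, v_2(b)=0; units ≡ 1, 1 (mod 8); ε·ε+αω+βω = 0·0+7·0+0·0 ≡ 0  ⇒  (a,b)_2 = +1.
v=∞: 2002 > 0 and -15015 < 0  ⇒  (a,b)_∞ = +1.
v=7: a=7^1·(≡5), b=7^1·(≡4) mod 7; (5|7)=-1, (4|7)=+1; (−1)^{1·1·3}·(-1)^1·(+1)^1 = +1.
v=3: a=3^-4·(≡1), b=3^1·(≡2) mod 3; (1|3)=+1, (2|3)=-1; (−1)^{-4·1·1}·(+1)^1·(-1)^-4 = +1.
v=5: a=5^-4·(≡3), b=5^1·(≡2) mod 5; (3|5)=-1, (2|5)=-1; (−1)^{-4·1·2}·(-1)^1·(-1)^-4 = -1.
v=31: a=31^2·(≡18), b=31^0·(≡20) mod 31; (18|31)=+1, (20|31)=+1; (−1)^{2·0·15}·(+1)^0·(+1)^2 = +1.
v=11: a=11^1·(≡6), b=11^1·(≡10) mod 11; (6|11)=-1, (10|11)=-1; (−1)^{1·1·5}·(-1)^1·(-1)^1 = -1.
v=13: a=13^1·(≡8), b=13^1·(≡2) mod 13; (8|13)=-1, (2|13)=-1; (−1)^{1·1·6}·(-1)^1·(-1)^1 = +1.
(2002, -15015 / ℚ) ramifies at {5, 11}: a division algebra.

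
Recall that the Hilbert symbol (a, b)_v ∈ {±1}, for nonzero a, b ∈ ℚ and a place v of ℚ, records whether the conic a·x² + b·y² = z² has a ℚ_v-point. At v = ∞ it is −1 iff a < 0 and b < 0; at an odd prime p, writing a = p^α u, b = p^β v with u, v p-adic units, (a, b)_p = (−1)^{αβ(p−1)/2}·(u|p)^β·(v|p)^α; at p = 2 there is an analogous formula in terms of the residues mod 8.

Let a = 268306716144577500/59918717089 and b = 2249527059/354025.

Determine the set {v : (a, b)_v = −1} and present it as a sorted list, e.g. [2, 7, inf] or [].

(a, b) ≡ (31, 19) mod (ℚ^×)²; places V = {2, 3, 5, 7, 11, 13, 17, 19, 31, ∞}.
(a,b)_11: α=-4, u≡5; β=0, v≡10 (mod 11); (5|11)=+1, (10|11)=-1; sign (−1)^0·+1^0·-1^-4 = +1.
(a,b)_2: α=2, β=0; u≡7, v≡3 (mod 8); ε(u)ε(v)=1·1, αω(v)=2·1, βω(u)=0·0; sum ≡ 1  ⇒  -1.
(a,b)_3: α=10, u≡1; β=6, v≡1 (mod 3); (1|3)=+1, (1|3)=+1; sign (−1)^0·+1^6·+1^10 = +1.
(a,b)_31: α=3, u≡14; β=2, v≡8 (mod 31); (14|31)=+1, (8|31)=+1; sign (−1)^0·+1^2·+1^3 = +1.
(a,b)_19: α=2, u≡14; β=1, v≡1 (mod 19); (14|19)=-1, (1|19)=+1; sign (−1)^0·-1^1·+1^2 = -1.
(a,b)_∞: sgn(31)=+, sgn(19)=+, so +1.
(a,b)_7: α=-2, u≡6; β=-2, v≡3 (mod 7); (6|7)=-1, (3|7)=-1; sign (−1)^0·-1^-2·-1^-2 = +1.
(a,b)_5: α=4, u≡1; β=-2, v≡4 (mod 5); (1|5)=+1, (4|5)=+1; sign (−1)^0·+1^-2·+1^4 = +1.
(a,b)_17: α=-4, u≡11; β=-2, v≡2 (mod 17); (11|17)=-1, (2|17)=+1; sign (−1)^0·-1^-2·+1^-4 = +1.
(a,b)_13: α=2, u≡5; β=2, v≡8 (mod 13); (5|13)=-1, (8|13)=-1; sign (−1)^0·-1^2·-1^2 = +1.
|Ram(31, 19)| = 2, even; anisotropic at {2, 19}.

[2, 19]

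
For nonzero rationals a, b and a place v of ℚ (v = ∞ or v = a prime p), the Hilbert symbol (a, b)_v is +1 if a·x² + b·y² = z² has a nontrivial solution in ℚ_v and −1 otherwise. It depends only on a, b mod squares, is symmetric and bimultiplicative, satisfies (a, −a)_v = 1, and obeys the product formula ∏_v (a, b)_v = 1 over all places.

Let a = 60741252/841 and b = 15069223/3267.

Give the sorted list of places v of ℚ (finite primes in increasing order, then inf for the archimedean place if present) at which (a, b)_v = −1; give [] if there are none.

[3, 13, 19, 23]

(a, b) ≡ (187473, 741) mod (ℚ^×)²; places V = {2, 3, 11, 13, 19, 23, 29, ∞}.
(a,b)_∞: sgn(187473)=+, sgn(741)=+, so +1.
(a,b)_11: α=1, u≡4; β=-2, v≡3 (mod 11); (4|11)=+1, (3|11)=+1; sign (−1)^0·+1^-2·+1^1 = +1.
(a,b)_29: α=-2, u≡27; β=0, v≡25 (mod 29); (27|29)=-1, (25|29)=+1; sign (−1)^0·-1^0·+1^-2 = +1.
(a,b)_13: α=1, u≡1; β=3, v≡2 (mod 13); (1|13)=+1, (2|13)=-1; sign (−1)^0·+1^3·-1^1 = -1.
(a,b)_23: α=1, u≡12; β=0, v≡14 (mod 23); (12|23)=+1, (14|23)=-1; sign (−1)^0·+1^0·-1^1 = -1.
(a,b)_2: α=2, β=0; u≡1, v≡5 (mod 8); ε(u)ε(v)=0·0, αω(v)=2·1, βω(u)=0·0; sum ≡ 0  ⇒  +1.
(a,b)_19: α=1, u≡5; β=3, v≡7 (mod 19); (5|19)=+1, (7|19)=+1; sign (−1)^1·+1^3·+1^1 = -1.
(a,b)_3: α=5, u≡1; β=-3, v≡1 (mod 3); (1|3)=+1, (1|3)=+1; sign (−1)^1·+1^-3·+1^5 = -1.
|Ram(187473, 741)| = 4, even; anisotropic at {3, 13, 19, 23}.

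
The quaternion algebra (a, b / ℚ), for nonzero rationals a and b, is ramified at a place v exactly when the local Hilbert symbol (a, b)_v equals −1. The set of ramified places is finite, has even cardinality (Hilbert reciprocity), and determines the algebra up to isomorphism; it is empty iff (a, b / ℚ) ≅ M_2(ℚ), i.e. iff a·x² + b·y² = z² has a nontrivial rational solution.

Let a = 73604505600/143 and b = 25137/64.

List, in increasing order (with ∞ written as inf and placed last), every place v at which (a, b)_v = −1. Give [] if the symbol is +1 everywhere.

[11, 13, 17, 19]

(a, b) ≡ (140998, 57) mod (ℚ^×)²; places V = {2, 3, 5, 7, 11, 13, 17, 19, 29, ∞}.
(a,b)_∞: sgn(140998)=+, sgn(57)=+, so +1.
(a,b)_2: α=13, β=-6; u≡3, v≡1 (mod 8); ε(u)ε(v)=1·0, αω(v)=13·0, βω(u)=-6·1; sum ≡ 0  ⇒  +1.
(a,b)_5: α=2, u≡3; β=0, v≡3 (mod 5); (3|5)=-1, (3|5)=-1; sign (−1)^0·-1^0·-1^2 = +1.
(a,b)_17: α=1, u≡16; β=0, v≡10 (mod 17); (16|17)=+1, (10|17)=-1; sign (−1)^0·+1^0·-1^1 = -1.
(a,b)_11: α=-1, u≡5; β=0, v≡10 (mod 11); (5|11)=+1, (10|11)=-1; sign (−1)^0·+1^0·-1^-1 = -1.
(a,b)_3: α=6, u≡1; β=3, v≡1 (mod 3); (1|3)=+1, (1|3)=+1; sign (−1)^0·+1^3·+1^6 = +1.
(a,b)_19: α=0, u≡14; β=1, v≡18 (mod 19); (14|19)=-1, (18|19)=-1; sign (−1)^0·-1^1·-1^0 = -1.
(a,b)_7: α=0, u≡1; β=2, v≡2 (mod 7); (1|7)=+1, (2|7)=+1; sign (−1)^0·+1^2·+1^0 = +1.
(a,b)_29: α=1, u≡19; β=0, v≡28 (mod 29); (19|29)=-1, (28|29)=+1; sign (−1)^0·-1^0·+1^1 = +1.
(a,b)_13: α=-1, u≡12; β=0, v≡5 (mod 13); (12|13)=+1, (5|13)=-1; sign (−1)^0·+1^0·-1^-1 = -1.
Ram(140998, 57) = {11, 13, 17, 19}; no ℚ_11-point on the conic.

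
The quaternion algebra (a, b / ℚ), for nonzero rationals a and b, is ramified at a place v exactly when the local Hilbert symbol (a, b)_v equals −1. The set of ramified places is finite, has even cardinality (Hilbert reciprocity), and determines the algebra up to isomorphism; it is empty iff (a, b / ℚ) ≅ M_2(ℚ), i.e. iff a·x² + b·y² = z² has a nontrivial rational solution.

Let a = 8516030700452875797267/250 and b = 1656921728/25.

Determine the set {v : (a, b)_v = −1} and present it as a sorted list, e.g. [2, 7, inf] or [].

[2, 5, 17, 31]

(a, b) ≡ (2030, 213962) mod (ℚ^×)²; places V = {2, 3, 5, 7, 11, 17, 29, 31, ∞}.
(a,b)_5: α=-3, u≡1; β=-2, v≡3 (mod 5); (1|5)=+1, (3|5)=-1; sign (−1)^0·+1^-2·-1^-3 = -1.
(a,b)_29: α=3, u≡3; β=1, v≡26 (mod 29); (3|29)=-1, (26|29)=-1; sign (−1)^0·-1^1·-1^3 = +1.
(a,b)_17: α=2, u≡7; β=1, v≡11 (mod 17); (7|17)=-1, (11|17)=-1; sign (−1)^0·-1^1·-1^2 = -1.
(a,b)_11: α=0, u≡6; β=2, v≡3 (mod 11); (6|11)=-1, (3|11)=+1; sign (−1)^0·-1^2·+1^0 = +1.
(a,b)_∞: sgn(2030)=+, sgn(213962)=+, so +1.
(a,b)_3: α=4, u≡2; β=0, v≡2 (mod 3); (2|3)=-1, (2|3)=-1; sign (−1)^0·-1^0·-1^4 = +1.
(a,b)_2: α=-1, β=7; u≡7, v≡5 (mod 8); ε(u)ε(v)=1·0, αω(v)=-1·1, βω(u)=7·0; sum ≡ 1  ⇒  -1.
(a,b)_31: α=6, u≡13; β=1, v≡20 (mod 31); (13|31)=-1, (20|31)=+1; sign (−1)^0·-1^1·+1^6 = -1.
(a,b)_7: α=5, u≡3; β=1, v≡2 (mod 7); (3|7)=-1, (2|7)=+1; sign (−1)^1·-1^1·+1^5 = +1.
|Ram(2030, 213962)| = 4, even; anisotropic at {2, 5, 17, 31}.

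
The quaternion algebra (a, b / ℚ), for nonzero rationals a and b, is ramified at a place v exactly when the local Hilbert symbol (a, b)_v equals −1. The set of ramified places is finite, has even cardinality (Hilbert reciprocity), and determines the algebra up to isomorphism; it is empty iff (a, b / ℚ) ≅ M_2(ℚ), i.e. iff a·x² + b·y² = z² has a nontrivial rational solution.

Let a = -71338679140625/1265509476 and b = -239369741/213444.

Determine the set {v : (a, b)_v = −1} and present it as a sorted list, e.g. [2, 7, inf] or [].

[2, inf]

(a, b) ≡ (-65, -29) mod (ℚ^×)²; places V = {2, 3, 5, 7, 11, 13, 17, 29, ∞}.
(a,b)_13: α=1, u≡8; β=4, v≡3 (mod 13); (8|13)=-1, (3|13)=+1; sign (−1)^0·-1^4·+1^1 = +1.
(a,b)_3: α=-2, u≡1; β=-2, v≡1 (mod 3); (1|3)=+1, (1|3)=+1; sign (−1)^0·+1^-2·+1^-2 = +1.
(a,b)_29: α=2, u≡22; β=1, v≡28 (mod 29); (22|29)=+1, (28|29)=+1; sign (−1)^0·+1^1·+1^2 = +1.
(a,b)_7: α=-4, u≡5; β=-2, v≡6 (mod 7); (5|7)=-1, (6|7)=-1; sign (−1)^0·-1^-2·-1^-4 = +1.
(a,b)_17: α=4, u≡10; β=2, v≡10 (mod 17); (10|17)=-1, (10|17)=-1; sign (−1)^0·-1^2·-1^4 = +1.
(a,b)_5: α=7, u≡2; β=0, v≡1 (mod 5); (2|5)=-1, (1|5)=+1; sign (−1)^0·-1^0·+1^7 = +1.
(a,b)_11: α=-4, u≡3; β=-2, v≡4 (mod 11); (3|11)=+1, (4|11)=+1; sign (−1)^0·+1^-2·+1^-4 = +1.
(a,b)_2: α=-2, β=-2; u≡7, v≡3 (mod 8); ε(u)ε(v)=1·1, αω(v)=-2·1, βω(u)=-2·0; sum ≡ 1  ⇒  -1.
(a,b)_∞: sgn(-65)=−, sgn(-29)=−, so -1.
|Ram(-65, -29)| = 2, even; anisotropic at {2, ∞}.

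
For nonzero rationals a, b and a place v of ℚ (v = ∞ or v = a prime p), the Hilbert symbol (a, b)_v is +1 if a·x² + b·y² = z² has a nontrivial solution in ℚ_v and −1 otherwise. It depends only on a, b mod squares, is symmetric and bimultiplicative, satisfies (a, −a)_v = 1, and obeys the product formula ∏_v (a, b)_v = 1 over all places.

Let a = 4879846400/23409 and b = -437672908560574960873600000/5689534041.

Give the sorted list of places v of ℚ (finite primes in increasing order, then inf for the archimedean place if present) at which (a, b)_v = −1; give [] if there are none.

[2, 11, 31, 43]

(a, b) ≡ (190619, -2365) mod (ℚ^×)²; places V = {2, 3, 5, 7, 11, 13, 17, 29, 31, 43, ∞}.
(a,b)_5: α=2, u≡4; β=5, v≡3 (mod 5); (4|5)=+1, (3|5)=-1; sign (−1)^0·+1^5·-1^2 = +1.
(a,b)_11: α=1, u≡1; β=3, v≡1 (mod 11); (1|11)=+1, (1|11)=+1; sign (−1)^1·+1^3·+1^1 = -1.
(a,b)_17: α=-2, u≡16; β=-4, v≡13 (mod 17); (16|17)=+1, (13|17)=+1; sign (−1)^0·+1^-4·+1^-2 = +1.
(a,b)_31: α=1, u≡30; β=4, v≡15 (mod 31); (30|31)=-1, (15|31)=-1; sign (−1)^0·-1^4·-1^1 = -1.
(a,b)_2: α=10, β=10; u≡3, v≡3 (mod 8); ε(u)ε(v)=1·1, αω(v)=10·1, βω(u)=10·1; sum ≡ 1  ⇒  -1.
(a,b)_7: α=0, u≡2; β=2, v≡2 (mod 7); (2|7)=+1, (2|7)=+1; sign (−1)^0·+1^2·+1^0 = +1.
(a,b)_29: α=0, u≡17; β=-2, v≡23 (mod 29); (17|29)=-1, (23|29)=+1; sign (−1)^0·-1^-2·+1^0 = +1.
(a,b)_3: α=-4, u≡2; β=-4, v≡2 (mod 3); (2|3)=-1, (2|3)=-1; sign (−1)^0·-1^-4·-1^-4 = +1.
(a,b)_43: α=1, u≡1; β=3, v≡36 (mod 43); (1|43)=+1, (36|43)=+1; sign (−1)^1·+1^3·+1^1 = -1.
(a,b)_∞: sgn(190619)=+, sgn(-2365)=−, so +1.
(a,b)_13: α=1, u≡4; β=4, v≡12 (mod 13); (4|13)=+1, (12|13)=+1; sign (−1)^0·+1^4·+1^1 = +1.
Ram(190619, -2365) = {2, 11, 31, 43}; no ℚ_2-point on the conic.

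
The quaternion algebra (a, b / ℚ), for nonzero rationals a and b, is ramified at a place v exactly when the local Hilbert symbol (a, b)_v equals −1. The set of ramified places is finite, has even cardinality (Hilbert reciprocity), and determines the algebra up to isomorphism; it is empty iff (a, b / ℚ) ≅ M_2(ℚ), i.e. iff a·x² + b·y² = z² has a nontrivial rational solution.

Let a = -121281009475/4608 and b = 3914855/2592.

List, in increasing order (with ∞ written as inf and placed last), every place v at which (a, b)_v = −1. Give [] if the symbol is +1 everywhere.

(a, b) ≡ (-38, 190) mod (ℚ^×)²; places V = {2, 3, 5, 7, 19, 29, ∞}.
(a,b)_2: α=-9, β=-5; u≡5, v≡7 (mod 8); ε(u)ε(v)=0·1, αω(v)=-9·0, βω(u)=-5·1; sum ≡ 1  ⇒  -1.
(a,b)_29: α=4, u≡9; β=2, v≡4 (mod 29); (9|29)=+1, (4|29)=+1; sign (−1)^0·+1^2·+1^4 = +1.
(a,b)_∞: sgn(-38)=−, sgn(190)=+, so +1.
(a,b)_5: α=2, u≡2; β=1, v≡3 (mod 5); (2|5)=-1, (3|5)=-1; sign (−1)^0·-1^1·-1^2 = -1.
(a,b)_19: α=3, u≡4; β=1, v≡13 (mod 19); (4|19)=+1, (13|19)=-1; sign (−1)^1·+1^1·-1^3 = +1.
(a,b)_7: α=0, u≡2; β=2, v≡2 (mod 7); (2|7)=+1, (2|7)=+1; sign (−1)^0·+1^2·+1^0 = +1.
(a,b)_3: α=-2, u≡1; β=-4, v≡1 (mod 3); (1|3)=+1, (1|3)=+1; sign (−1)^0·+1^-4·+1^-2 = +1.
Ram(-38, 190) = {2, 5}; no ℚ_2-point on the conic.

[2, 5]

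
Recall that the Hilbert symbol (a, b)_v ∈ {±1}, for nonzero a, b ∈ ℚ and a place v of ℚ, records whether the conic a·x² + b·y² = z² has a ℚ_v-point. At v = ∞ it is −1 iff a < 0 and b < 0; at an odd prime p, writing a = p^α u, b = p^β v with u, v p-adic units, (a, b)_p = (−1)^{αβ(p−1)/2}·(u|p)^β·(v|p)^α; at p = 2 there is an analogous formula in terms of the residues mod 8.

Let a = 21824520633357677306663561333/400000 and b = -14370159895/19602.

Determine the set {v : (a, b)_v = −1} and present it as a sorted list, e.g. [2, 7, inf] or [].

[5, 19, 29, 31]

Mod squares: a ≡ 62930, b ≡ -15543710. Check v ∈ {∞, 2, 3, 5, 7, 11, 13, 19, 23, 29, 31, 43}.
v=5: a=5^-5·(≡1), b=5^1·(≡3) mod 5; (1|5)=+1, (3|5)=-1; (−1)^{-5·1·2}·(+1)^1·(-1)^-5 = -1.
v=∞: 62930 > 0 and -15543710 < 0  ⇒  (a,b)_∞ = +1.
v=31: a=31^3·(≡3), b=31^1·(≡15) mod 31; (3|31)=-1, (15|31)=-1; (−1)^{3·1·15}·(-1)^1·(-1)^3 = -1.
v=11: a=11^0·(≡8), b=11^-2·(≡1) mod 11; (8|11)=-1, (1|11)=+1; (−1)^{0·-2·5}·(-1)^-2·(+1)^0 = +1.
v=19: a=19^4·(≡3), b=19^1·(≡13) mod 19; (3|19)=-1, (13|19)=-1; (−1)^{4·1·9}·(-1)^1·(-1)^4 = -1.
v=43: a=43^6·(≡40), b=43^2·(≡13) mod 43; (40|43)=+1, (13|43)=+1; (−1)^{6·2·21}·(+1)^2·(+1)^6 = +1.
v=23: a=23^2·(≡3), b=23^0·(≡9) mod 23; (3|23)=+1, (9|23)=+1; (−1)^{2·0·11}·(+1)^0·(+1)^2 = +1.
v=7: a=7^3·(≡1), b=7^1·(≡6) mod 7; (1|7)=+1, (6|7)=-1; (−1)^{3·1·3}·(+1)^1·(-1)^3 = +1.
v=2: v_2(a)=-7, v_2(b)=-1; units ≡ 1, 1 (mod 8); ε·ε+αω+βω = 0·0+-7·0+-1·0 ≡ 0  ⇒  (a,b)_2 = +1.
v=13: a=13^2·(≡3), b=13^1·(≡6) mod 13; (3|13)=+1, (6|13)=-1; (−1)^{2·1·6}·(+1)^1·(-1)^2 = +1.
v=3: a=3^0·(≡2), b=3^-4·(≡1) mod 3; (2|3)=-1, (1|3)=+1; (−1)^{0·-4·1}·(-1)^-4·(+1)^0 = +1.
v=29: a=29^1·(≡1), b=29^1·(≡8) mod 29; (1|29)=+1, (8|29)=-1; (−1)^{1·1·14}·(+1)^1·(-1)^1 = -1.
Ram(62930, -15543710) = {5, 19, 29, 31}; no ℚ_5-point on the conic.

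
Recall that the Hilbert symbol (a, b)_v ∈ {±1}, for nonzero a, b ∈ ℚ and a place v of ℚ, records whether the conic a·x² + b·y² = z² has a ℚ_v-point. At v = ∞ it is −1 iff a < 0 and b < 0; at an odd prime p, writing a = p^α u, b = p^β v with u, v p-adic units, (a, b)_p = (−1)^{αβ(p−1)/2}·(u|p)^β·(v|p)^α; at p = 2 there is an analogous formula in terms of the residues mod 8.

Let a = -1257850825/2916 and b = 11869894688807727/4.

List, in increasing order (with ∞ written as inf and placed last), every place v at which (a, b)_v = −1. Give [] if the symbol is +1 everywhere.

[2, 31]

Mod squares: a ≡ -3553, b ≡ 8521063. Check v ∈ {∞, 2, 3, 5, 7, 11, 13, 17, 19, 23, 29, 31, 37}.
v=17: a=17^3·(≡7), b=17^1·(≡6) mod 17; (7|17)=-1, (6|17)=-1; (−1)^{3·1·8}·(-1)^1·(-1)^3 = +1.
v=7: a=7^2·(≡6), b=7^0·(≡3) mod 7; (6|7)=-1, (3|7)=-1; (−1)^{2·0·3}·(-1)^0·(-1)^2 = +1.
v=29: a=29^0·(≡12), b=29^2·(≡13) mod 29; (12|29)=-1, (13|29)=+1; (−1)^{0·2·14}·(-1)^2·(+1)^0 = +1.
v=3: a=3^-6·(≡2), b=3^4·(≡1) mod 3; (2|3)=-1, (1|3)=+1; (−1)^{-6·4·1}·(-1)^4·(+1)^-6 = +1.
v=13: a=13^0·(≡4), b=13^2·(≡5) mod 13; (4|13)=+1, (5|13)=-1; (−1)^{0·2·6}·(+1)^2·(-1)^0 = +1.
v=23: a=23^0·(≡6), b=23^1·(≡19) mod 23; (6|23)=+1, (19|23)=-1; (−1)^{0·1·11}·(+1)^1·(-1)^0 = +1.
v=5: a=5^2·(≡2), b=5^0·(≡3) mod 5; (2|5)=-1, (3|5)=-1; (−1)^{2·0·2}·(-1)^0·(-1)^2 = +1.
v=31: a=31^0·(≡30), b=31^1·(≡30) mod 31; (30|31)=-1, (30|31)=-1; (−1)^{0·1·15}·(-1)^1·(-1)^0 = -1.
v=37: a=37^0·(≡33), b=37^1·(≡16) mod 37; (33|37)=+1, (16|37)=+1; (−1)^{0·1·18}·(+1)^1·(+1)^0 = +1.
v=19: a=19^1·(≡12), b=19^1·(≡17) mod 19; (12|19)=-1, (17|19)=+1; (−1)^{1·1·9}·(-1)^1·(+1)^1 = +1.
v=∞: -3553 < 0 and 8521063 > 0  ⇒  (a,b)_∞ = +1.
v=2: v_2(a)=-2, v_2(b)=-2; units ≡ 7, 7 (mod 8); ε·ε+αω+βω = 1·1+-2·0+-2·0 ≡ 1  ⇒  (a,b)_2 = -1.
v=11: a=11^1·(≡7), b=11^2·(≡9) mod 11; (7|11)=-1, (9|11)=+1; (−1)^{1·2·5}·(-1)^2·(+1)^1 = +1.
(-3553, 8521063 / ℚ) ramifies at {2, 31}: a division algebra.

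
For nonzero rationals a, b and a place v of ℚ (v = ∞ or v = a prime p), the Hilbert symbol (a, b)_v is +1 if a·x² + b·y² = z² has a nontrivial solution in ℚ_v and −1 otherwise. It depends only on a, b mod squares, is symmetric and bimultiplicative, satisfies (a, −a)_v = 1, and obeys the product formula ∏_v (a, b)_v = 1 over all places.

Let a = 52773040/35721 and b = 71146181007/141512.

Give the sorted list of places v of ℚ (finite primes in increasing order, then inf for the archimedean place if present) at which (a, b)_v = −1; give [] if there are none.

(a, b) ≡ (6235, 135966) mod (ℚ^×)²; places V = {2, 3, 5, 7, 11, 17, 19, 23, 29, 31, 43, ∞}.
(a,b)_3: α=-6, u≡1; β=3, v≡1 (mod 3); (1|3)=+1, (1|3)=+1; sign (−1)^0·+1^3·+1^-6 = +1.
(a,b)_29: α=1, u≡11; β=0, v≡2 (mod 29); (11|29)=-1, (2|29)=-1; sign (−1)^0·-1^0·-1^1 = -1.
(a,b)_31: α=0, u≡28; β=3, v≡21 (mod 31); (28|31)=+1, (21|31)=-1; sign (−1)^0·+1^3·-1^0 = +1.
(a,b)_23: α=2, u≡16; β=0, v≡1 (mod 23); (16|23)=+1, (1|23)=+1; sign (−1)^0·+1^0·+1^2 = +1.
(a,b)_11: α=0, u≡3; β=2, v≡8 (mod 11); (3|11)=+1, (8|11)=-1; sign (−1)^0·+1^2·-1^0 = +1.
(a,b)_17: α=0, u≡2; β=1, v≡9 (mod 17); (2|17)=+1, (9|17)=+1; sign (−1)^0·+1^1·+1^0 = +1.
(a,b)_2: α=4, β=-3; u≡3, v≡7 (mod 8); ε(u)ε(v)=1·1, αω(v)=4·0, βω(u)=-3·1; sum ≡ 0  ⇒  +1.
(a,b)_43: α=1, u≡38; β=1, v≡36 (mod 43); (38|43)=+1, (36|43)=+1; sign (−1)^1·+1^1·+1^1 = -1.
(a,b)_∞: sgn(6235)=+, sgn(135966)=+, so +1.
(a,b)_7: α=-2, u≡5; β=-2, v≡5 (mod 7); (5|7)=-1, (5|7)=-1; sign (−1)^0·-1^-2·-1^-2 = +1.
(a,b)_19: α=0, u≡8; β=-2, v≡15 (mod 19); (8|19)=-1, (15|19)=-1; sign (−1)^0·-1^-2·-1^0 = +1.
(a,b)_5: α=1, u≡3; β=0, v≡1 (mod 5); (3|5)=-1, (1|5)=+1; sign (−1)^0·-1^0·+1^1 = +1.
|Ram(6235, 135966)| = 2, even; anisotropic at {29, 43}.

[29, 43]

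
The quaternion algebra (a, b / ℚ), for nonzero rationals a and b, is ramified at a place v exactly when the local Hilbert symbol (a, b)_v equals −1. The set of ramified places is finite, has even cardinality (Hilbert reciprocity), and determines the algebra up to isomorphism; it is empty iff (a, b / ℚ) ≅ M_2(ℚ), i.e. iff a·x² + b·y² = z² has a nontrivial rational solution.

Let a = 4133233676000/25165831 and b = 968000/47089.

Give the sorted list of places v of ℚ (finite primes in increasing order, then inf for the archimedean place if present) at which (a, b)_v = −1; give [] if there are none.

Mod squares: a ≡ 92690, b ≡ 5. Check v ∈ {∞, 2, 5, 7, 11, 13, 17, 23, 31, 53}.
v=5: a=5^3·(≡3), b=5^3·(≡1) mod 5; (3|5)=-1, (1|5)=+1; (−1)^{3·3·2}·(-1)^3·(+1)^3 = -1.
v=13: a=13^5·(≡11), b=13^0·(≡11) mod 13; (11|13)=-1, (11|13)=-1; (−1)^{5·0·6}·(-1)^0·(-1)^5 = -1.
v=23: a=23^1·(≡14), b=23^0·(≡20) mod 23; (14|23)=-1, (20|23)=-1; (−1)^{1·0·11}·(-1)^0·(-1)^1 = -1.
v=53: a=53^-2·(≡16), b=53^0·(≡30) mod 53; (16|53)=+1, (30|53)=-1; (−1)^{-2·0·26}·(+1)^0·(-1)^-2 = +1.
v=31: a=31^-1·(≡5), b=31^-2·(≡10) mod 31; (5|31)=+1, (10|31)=+1; (−1)^{-1·-2·15}·(+1)^-2·(+1)^-1 = +1.
v=2: v_2(a)=5, v_2(b)=6; units ≡ 1, 5 (mod 8); ε·ε+αω+βω = 0·0+5·1+6·0 ≡ 1  ⇒  (a,b)_2 = -1.
v=7: a=7^0·(≡6), b=7^-2·(≡6) mod 7; (6|7)=-1, (6|7)=-1; (−1)^{0·-2·3}·(-1)^-2·(-1)^0 = +1.
v=17: a=17^-2·(≡3), b=17^0·(≡14) mod 17; (3|17)=-1, (14|17)=-1; (−1)^{-2·0·8}·(-1)^0·(-1)^-2 = +1.
v=∞: 92690 > 0 and 5 > 0  ⇒  (a,b)_∞ = +1.
v=11: a=11^2·(≡9), b=11^2·(≡4) mod 11; (9|11)=+1, (4|11)=+1; (−1)^{2·2·5}·(+1)^2·(+1)^2 = +1.
|Ram(92690, 5)| = 4, even; anisotropic at {2, 5, 13, 23}.

[2, 5, 13, 23]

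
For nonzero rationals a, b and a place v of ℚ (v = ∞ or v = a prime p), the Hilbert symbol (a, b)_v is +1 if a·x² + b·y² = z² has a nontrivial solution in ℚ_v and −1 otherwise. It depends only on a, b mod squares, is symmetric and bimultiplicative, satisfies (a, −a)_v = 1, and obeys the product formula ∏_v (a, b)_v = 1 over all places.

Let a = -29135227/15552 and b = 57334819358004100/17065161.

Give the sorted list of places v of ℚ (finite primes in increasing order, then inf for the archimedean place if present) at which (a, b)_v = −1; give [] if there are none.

[23, 29]

(a, b) ≡ (-2001, 9889) mod (ℚ^×)²; places V = {2, 3, 5, 11, 17, 19, 23, 29, 31, ∞}.
(a,b)_5: α=0, u≡4; β=2, v≡4 (mod 5); (4|5)=+1, (4|5)=+1; sign (−1)^0·+1^2·+1^0 = +1.
(a,b)_23: α=1, u≡17; β=2, v≡20 (mod 23); (17|23)=-1, (20|23)=-1; sign (−1)^0·-1^2·-1^1 = -1.
(a,b)_3: α=-5, u≡2; β=-10, v≡1 (mod 3); (2|3)=-1, (1|3)=+1; sign (−1)^0·-1^-10·+1^-5 = +1.
(a,b)_17: α=0, u≡5; β=-2, v≡14 (mod 17); (5|17)=-1, (14|17)=-1; sign (−1)^0·-1^-2·-1^0 = +1.
(a,b)_∞: sgn(-2001)=−, sgn(9889)=+, so +1.
(a,b)_19: α=2, u≡10; β=4, v≡4 (mod 19); (10|19)=-1, (4|19)=+1; sign (−1)^0·-1^4·+1^2 = +1.
(a,b)_11: α=2, u≡4; β=1, v≡2 (mod 11); (4|11)=+1, (2|11)=-1; sign (−1)^0·+1^1·-1^2 = +1.
(a,b)_29: α=1, u≡27; β=3, v≡1 (mod 29); (27|29)=-1, (1|29)=+1; sign (−1)^0·-1^3·+1^1 = -1.
(a,b)_2: α=-6, β=2; u≡7, v≡1 (mod 8); ε(u)ε(v)=1·0, αω(v)=-6·0, βω(u)=2·0; sum ≡ 0  ⇒  +1.
(a,b)_31: α=0, u≡28; β=1, v≡19 (mod 31); (28|31)=+1, (19|31)=+1; sign (−1)^0·+1^1·+1^0 = +1.
(-2001, 9889 / ℚ) ramifies at {23, 29}: a division algebra.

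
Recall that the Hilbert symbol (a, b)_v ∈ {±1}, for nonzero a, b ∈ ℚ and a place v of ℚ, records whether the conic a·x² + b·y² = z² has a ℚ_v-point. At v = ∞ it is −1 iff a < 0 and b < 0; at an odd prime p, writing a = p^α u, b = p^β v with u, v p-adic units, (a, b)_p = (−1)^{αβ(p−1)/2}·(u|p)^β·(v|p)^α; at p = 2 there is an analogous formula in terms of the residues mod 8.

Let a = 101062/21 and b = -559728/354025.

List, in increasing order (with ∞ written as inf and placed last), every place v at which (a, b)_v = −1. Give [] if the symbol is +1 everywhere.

(a, b) ≡ (12558, -23) mod (ℚ^×)²; places V = {2, 3, 5, 7, 13, 17, 23, ∞}.
(a,b)_7: α=-1, u≡1; β=-2, v≡6 (mod 7); (1|7)=+1, (6|7)=-1; sign (−1)^0·+1^-2·-1^-1 = -1.
(a,b)_3: α=-1, u≡1; β=2, v≡1 (mod 3); (1|3)=+1, (1|3)=+1; sign (−1)^0·+1^2·+1^-1 = +1.
(a,b)_5: α=0, u≡2; β=-2, v≡2 (mod 5); (2|5)=-1, (2|5)=-1; sign (−1)^0·-1^-2·-1^0 = +1.
(a,b)_2: α=1, β=4; u≡7, v≡1 (mod 8); ε(u)ε(v)=1·0, αω(v)=1·0, βω(u)=4·0; sum ≡ 0  ⇒  +1.
(a,b)_17: α=0, u≡12; β=-2, v≡14 (mod 17); (12|17)=-1, (14|17)=-1; sign (−1)^0·-1^-2·-1^0 = +1.
(a,b)_23: α=1, u≡11; β=1, v≡10 (mod 23); (11|23)=-1, (10|23)=-1; sign (−1)^1·-1^1·-1^1 = -1.
(a,b)_∞: sgn(12558)=+, sgn(-23)=−, so +1.
(a,b)_13: α=3, u≡9; β=2, v≡9 (mod 13); (9|13)=+1, (9|13)=+1; sign (−1)^0·+1^2·+1^3 = +1.
(12558, -23 / ℚ) ramifies at {7, 23}: a division algebra.

[7, 23]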